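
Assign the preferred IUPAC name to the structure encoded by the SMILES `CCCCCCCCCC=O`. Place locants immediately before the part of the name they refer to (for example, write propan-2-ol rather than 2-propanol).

The longest carbon chain that includes the –CHO group has 10 carbons, so the parent hydride is decane.
The highest-priority functional group is an aldehyde (terminal –CHO), so the name ends in -al.
Choose the numbering such that the aldehyde carbon is C-1 by definition.
Assembling the pieces gives decanal.

decanal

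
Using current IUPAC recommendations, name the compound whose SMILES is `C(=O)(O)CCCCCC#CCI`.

Counting along the main chain through the –COOH group and the multiple bond gives 9 carbons: the parent is nonane.
The highest-priority functional group is a carboxylic acid (terminal –COOH), so the name ends in -oic acid.
There is one C≡C triple bond, indicated by the ending -yne.
The numbering direction is chosen so that the carboxylic acid carbon is C-1 by definition.
This places the triple bond between C-7 and C-8; an iodo group at C-9.
The name is 9-iodonon-7-ynoic acid.

9-iodonon-7-ynoic acid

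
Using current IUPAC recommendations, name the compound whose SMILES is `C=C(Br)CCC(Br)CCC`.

2,5-dibromooct-1-ene

The longest chain bearing the multiple bond is 8 carbons long (octane).
The chain contains a C=C double bond, so the unsaturation ending is -ene.
Choose the numbering such that numbering from this end puts the double bond at C-1 rather than C-7.
With this numbering: the double bond between C-1 and C-2; bromo groups at C-2 and C-5.
Putting it together: 2,5-dibromooct-1-ene.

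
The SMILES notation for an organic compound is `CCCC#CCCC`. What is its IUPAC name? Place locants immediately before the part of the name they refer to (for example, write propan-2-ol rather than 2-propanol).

Counting along the main chain through the multiple bond gives 8 carbons: the parent is octane.
A C≡C triple bond in the chain gives the infix -yne-.
Numbering from either end gives identical locants here.
With this numbering: the triple bond between C-4 and C-5.
The name is oct-4-yne.

oct-4-yne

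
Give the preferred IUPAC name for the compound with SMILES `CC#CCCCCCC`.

non-2-yne

Counting along the main chain through the multiple bond gives 9 carbons: the parent is nonane.
There is one C≡C triple bond, indicated by the ending -yne.
The numbering direction is chosen so that numbering from this end puts the triple bond at C-2 rather than C-7.
With this numbering: the triple bond between C-2 and C-3.
Assembling the pieces gives non-2-yne.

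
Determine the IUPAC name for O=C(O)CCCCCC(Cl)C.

7-chlorooctanoic acid

The longest carbon chain that includes the –COOH group has 8 carbons, so the parent hydride is octane.
The highest-priority functional group is a carboxylic acid (terminal –COOH), so the name ends in -oic acid.
Number the chain so that the carboxylic acid carbon is C-1 by definition.
With this numbering: a chloro group at C-7.
Putting it together: 7-chlorooctanoic acid.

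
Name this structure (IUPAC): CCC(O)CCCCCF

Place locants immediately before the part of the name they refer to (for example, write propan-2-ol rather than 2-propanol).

Counting along the main chain through the –OH group gives 8 carbons: the parent is octane.
The principal characteristic group is an alcohol (–OH), named with the suffix -ol.
The numbering direction is chosen so that numbering from this end puts the hydroxyl group at C-3 rather than C-6.
That gives the hydroxyl at C-3; a fluoro group at C-8.
The name is 8-fluorooctan-3-ol.

8-fluorooctan-3-ol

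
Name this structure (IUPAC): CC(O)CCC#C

Counting along the main chain through the –OH group and the multiple bond gives 6 carbons: the parent is hexane.
The principal characteristic group is an alcohol (–OH), named with the suffix -ol.
There is one C≡C triple bond, indicated by the ending -yne.
Number the chain so that numbering from this end puts the hydroxyl group at C-2 rather than C-5.
This places the hydroxyl at C-2; the triple bond between C-5 and C-6.
Assembling the pieces gives hex-5-yn-2-ol.

hex-5-yn-2-ol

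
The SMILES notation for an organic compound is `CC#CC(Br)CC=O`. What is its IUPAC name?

The longest chain bearing the –CHO group and the multiple bond is 6 carbons long (hexane).
The highest-priority functional group is an aldehyde (terminal –CHO), so the name ends in -al.
A C≡C triple bond in the chain gives the infix -yne-.
Choose the numbering such that the aldehyde carbon is C-1 by definition.
That gives the triple bond between C-4 and C-5; a bromo group at C-3.
Putting it together: 3-bromohex-4-ynal.

3-bromohex-4-ynal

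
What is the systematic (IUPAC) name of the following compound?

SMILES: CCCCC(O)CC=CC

non-2-en-5-ol

The longest carbon chain that includes the –OH group and the multiple bond has 9 carbons, so the parent hydride is nonane.
The principal characteristic group is an alcohol (–OH), named with the suffix -ol.
A C=C double bond in the chain gives the infix -ene-.
The numbering direction is chosen so that numbering from this end puts the double bond at C-2 rather than C-7.
This places the hydroxyl at C-5; the double bond between C-2 and C-3.
Putting it together: non-2-en-5-ol.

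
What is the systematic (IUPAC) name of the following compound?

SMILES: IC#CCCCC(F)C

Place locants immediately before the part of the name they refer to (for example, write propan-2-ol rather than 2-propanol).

6-fluoro-1-iodohept-1-yne

The longest chain bearing the multiple bond is 7 carbons long (heptane).
There is one C≡C triple bond, indicated by the ending -yne.
Choose the numbering such that numbering from this end puts the triple bond at C-1 rather than C-6.
That gives the triple bond between C-1 and C-2; a fluoro group at C-6; an iodo group at C-1.
Substituent prefixes are cited in alphabetical order (multiplying prefixes like di-/tri- are ignored for ordering).
Putting it together: 6-fluoro-1-iodohept-1-yne.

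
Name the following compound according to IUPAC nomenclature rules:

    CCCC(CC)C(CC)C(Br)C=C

3-bromo-4,5-diethyloct-1-ene

The longest carbon chain that includes the multiple bond has 8 carbons, so the parent hydride is octane.
The chain contains a C=C double bond, so the unsaturation ending is -ene.
Number the chain so that numbering from this end puts the double bond at C-1 rather than C-7.
That gives the double bond between C-1 and C-2; a bromo group at C-3; ethyl groups at C-4 and C-5.
Prefixes are listed alphabetically: bromo, ethyl.
Assembling the pieces gives 3-bromo-4,5-diethyloct-1-ene.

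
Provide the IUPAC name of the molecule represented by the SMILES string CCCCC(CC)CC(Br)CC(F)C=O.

4-bromo-6-ethyl-2-fluorodecanal

Counting along the main chain through the –CHO group gives 10 carbons: the parent is decane.
An aldehyde (terminal –CHO) is the principal characteristic group, giving the suffix -al.
Number the chain so that the aldehyde carbon is C-1 by definition.
That gives a bromo group at C-4; an ethyl group at C-6; a fluoro group at C-2.
Prefixes are listed alphabetically: bromo, ethyl, fluoro.
Putting it together: 4-bromo-6-ethyl-2-fluorodecanal.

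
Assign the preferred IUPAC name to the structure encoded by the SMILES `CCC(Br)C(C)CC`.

The parent chain contains 6 carbons (hexane).
Number the chain so that the locant sets are identical either way, so the alphabetically earlier bromo substituent takes the lower locant (3 rather than 4).
That gives a bromo group at C-3; a methyl group at C-4.
Substituent prefixes are cited in alphabetical order (multiplying prefixes like di-/tri- are ignored for ordering).
Putting it together: 3-bromo-4-methylhexane.

3-bromo-4-methylhexane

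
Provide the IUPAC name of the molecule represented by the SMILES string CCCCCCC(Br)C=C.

3-bromonon-1-ene

Counting along the main chain through the multiple bond gives 9 carbons: the parent is nonane.
The chain contains a C=C double bond, so the unsaturation ending is -ene.
Number the chain so that numbering from this end puts the double bond at C-1 rather than C-8.
This places the double bond between C-1 and C-2; a bromo group at C-3.
Putting it together: 3-bromonon-1-ene.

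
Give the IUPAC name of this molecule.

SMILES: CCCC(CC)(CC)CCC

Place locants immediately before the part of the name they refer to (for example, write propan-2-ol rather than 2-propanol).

4,4-diethylheptane

The longest carbon chain is 7 atoms: the parent is heptane.
Both numbering directions give the same locant set; either may be used.
With this numbering: two ethyl groups at C-4.
The name is 4,4-diethylheptane.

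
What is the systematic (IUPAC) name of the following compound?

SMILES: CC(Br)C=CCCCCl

2-bromo-7-chlorohept-3-ene

The longest chain bearing the multiple bond is 7 carbons long (heptane).
The chain contains a C=C double bond, so the unsaturation ending is -ene.
Number the chain so that numbering from this end puts the double bond at C-3 rather than C-4.
That gives the double bond between C-3 and C-4; a bromo group at C-2; a chloro group at C-7.
The substituents are ordered alphabetically, ignoring any di-/tri- multipliers.
Putting it together: 2-bromo-7-chlorohept-3-ene.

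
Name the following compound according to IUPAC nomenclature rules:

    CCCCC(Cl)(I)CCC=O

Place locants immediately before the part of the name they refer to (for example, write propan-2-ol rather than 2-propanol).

4-chloro-4-iodooctanal

The longest carbon chain that includes the –CHO group has 8 carbons, so the parent hydride is octane.
The highest-priority functional group is an aldehyde (terminal –CHO), so the name ends in -al.
Choose the numbering such that the aldehyde carbon is C-1 by definition.
This places a chloro group at C-4; an iodo group at C-4.
The substituents are ordered alphabetically, ignoring any di-/tri- multipliers.
Putting it together: 4-chloro-4-iodooctanal.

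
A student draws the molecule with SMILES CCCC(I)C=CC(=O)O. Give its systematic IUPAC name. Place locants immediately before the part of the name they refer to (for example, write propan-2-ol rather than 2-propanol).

Counting along the main chain through the –COOH group and the multiple bond gives 7 carbons: the parent is heptane.
The principal characteristic group is a carboxylic acid (terminal –COOH), named with the suffix -oic acid.
A C=C double bond in the chain gives the infix -ene-.
Choose the numbering such that the carboxylic acid carbon is C-1 by definition.
This places the double bond between C-2 and C-3; an iodo group at C-4.
Putting it together: 4-iodohept-2-enoic acid.

4-iodohept-2-enoic acid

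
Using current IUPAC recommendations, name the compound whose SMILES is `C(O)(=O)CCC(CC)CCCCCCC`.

4-ethylundecanoic acid

Counting along the main chain through the –COOH group gives 11 carbons: the parent is undecane.
A carboxylic acid (terminal –COOH) is the principal characteristic group, giving the suffix -oic acid.
The numbering direction is chosen so that the carboxylic acid carbon is C-1 by definition.
With this numbering: an ethyl group at C-4.
Assembling the pieces gives 4-ethylundecanoic acid.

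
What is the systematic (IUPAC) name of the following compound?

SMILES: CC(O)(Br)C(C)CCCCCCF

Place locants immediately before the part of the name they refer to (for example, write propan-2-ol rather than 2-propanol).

2-bromo-9-fluoro-3-methylnonan-2-ol

The longest chain bearing the –OH group is 9 carbons long (nonane).
The highest-priority functional group is an alcohol (–OH), so the name ends in -ol.
The numbering direction is chosen so that numbering from this end puts the hydroxyl group at C-2 rather than C-8.
That gives the hydroxyl at C-2; a bromo group at C-2; a fluoro group at C-9; a methyl group at C-3.
Substituent prefixes are cited in alphabetical order (multiplying prefixes like di-/tri- are ignored for ordering).
The name is 2-bromo-9-fluoro-3-methylnonan-2-ol.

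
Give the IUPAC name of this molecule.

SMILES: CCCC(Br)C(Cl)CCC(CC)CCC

The longest continuous carbon chain has 11 atoms, so the parent hydride is undecane.
Choose the numbering such that the substituent locant set {4,5,8} is lower than {4,7,8} at the first point of difference.
With this numbering: a bromo group at C-4; a chloro group at C-5; an ethyl group at C-8.
Substituent prefixes are cited in alphabetical order (multiplying prefixes like di-/tri- are ignored for ordering).
The name is 4-bromo-5-chloro-8-ethylundecane.

4-bromo-5-chloro-8-ethylundecane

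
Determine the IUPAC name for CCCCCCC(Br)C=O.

Counting along the main chain through the –CHO group gives 8 carbons: the parent is octane.
The highest-priority functional group is an aldehyde (terminal –CHO), so the name ends in -al.
Choose the numbering such that the aldehyde carbon is C-1 by definition.
With this numbering: a bromo group at C-2.
Putting it together: 2-bromooctanal.

2-bromooctanal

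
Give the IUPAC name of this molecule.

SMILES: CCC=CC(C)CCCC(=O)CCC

8-methyldodec-9-en-4-one

Counting along the main chain through the carbonyl and the multiple bond gives 12 carbons: the parent is dodecane.
The highest-priority functional group is a ketone (C=O on an internal carbon), so the name ends in -one.
The chain contains a C=C double bond, so the unsaturation ending is -ene.
Number the chain so that numbering from this end puts the carbonyl group at C-4 rather than C-9.
This places the carbonyl at C-4; the double bond between C-9 and C-10; a methyl group at C-8.
Putting it together: 8-methyldodec-9-en-4-one.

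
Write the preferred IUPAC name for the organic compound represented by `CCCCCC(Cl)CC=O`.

The longest carbon chain that includes the –CHO group has 8 carbons, so the parent hydride is octane.
The principal characteristic group is an aldehyde (terminal –CHO), named with the suffix -al.
Choose the numbering such that the aldehyde carbon is C-1 by definition.
That gives a chloro group at C-3.
The name is 3-chlorooctanal.

3-chlorooctanal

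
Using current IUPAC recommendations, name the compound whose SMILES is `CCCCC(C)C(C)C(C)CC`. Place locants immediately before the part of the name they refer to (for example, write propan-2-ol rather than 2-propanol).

3,4,5-trimethylnonane

The longest carbon chain is 9 atoms: the parent is nonane.
Number the chain so that the substituent locant set {3,4,5} is lower than {5,6,7} at the first point of difference.
That gives methyl groups at C-3 and C-4 and C-5.
Putting it together: 3,4,5-trimethylnonane.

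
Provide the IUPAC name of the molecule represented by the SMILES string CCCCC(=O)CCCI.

1-iodooctan-4-one

Counting along the main chain through the carbonyl gives 8 carbons: the parent is octane.
The highest-priority functional group is a ketone (C=O on an internal carbon), so the name ends in -one.
Choose the numbering such that numbering from this end puts the carbonyl group at C-4 rather than C-5.
With this numbering: the carbonyl at C-4; an iodo group at C-1.
Assembling the pieces gives 1-iodooctan-4-one.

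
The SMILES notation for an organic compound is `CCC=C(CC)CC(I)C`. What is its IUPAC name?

4-ethyl-6-iodohept-3-ene

Counting along the main chain through the multiple bond gives 7 carbons: the parent is heptane.
The chain contains a C=C double bond, so the unsaturation ending is -ene.
Choose the numbering such that numbering from this end puts the double bond at C-3 rather than C-4.
With this numbering: the double bond between C-3 and C-4; an ethyl group at C-4; an iodo group at C-6.
Prefixes are listed alphabetically: ethyl, iodo.
Putting it together: 4-ethyl-6-iodohept-3-ene.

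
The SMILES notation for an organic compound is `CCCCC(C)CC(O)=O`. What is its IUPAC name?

3-methylheptanoic acid

The longest chain bearing the –COOH group is 7 carbons long (heptane).
A carboxylic acid (terminal –COOH) is the principal characteristic group, giving the suffix -oic acid.
Choose the numbering such that the carboxylic acid carbon is C-1 by definition.
That gives a methyl group at C-3.
Assembling the pieces gives 3-methylheptanoic acid.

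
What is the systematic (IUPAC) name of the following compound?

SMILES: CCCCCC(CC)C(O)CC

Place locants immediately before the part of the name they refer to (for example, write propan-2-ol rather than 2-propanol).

Counting along the main chain through the –OH group gives 9 carbons: the parent is nonane.
An alcohol (–OH) is the principal characteristic group, giving the suffix -ol.
Choose the numbering such that numbering from this end puts the hydroxyl group at C-3 rather than C-7.
That gives the hydroxyl at C-3; an ethyl group at C-4.
The name is 4-ethylnonan-3-ol.

4-ethylnonan-3-ol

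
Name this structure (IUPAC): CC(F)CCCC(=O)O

The longest carbon chain that includes the –COOH group has 6 carbons, so the parent hydride is hexane.
A carboxylic acid (terminal –COOH) is the principal characteristic group, giving the suffix -oic acid.
Choose the numbering such that the carboxylic acid carbon is C-1 by definition.
This places a fluoro group at C-5.
Assembling the pieces gives 5-fluorohexanoic acid.

5-fluorohexanoic acid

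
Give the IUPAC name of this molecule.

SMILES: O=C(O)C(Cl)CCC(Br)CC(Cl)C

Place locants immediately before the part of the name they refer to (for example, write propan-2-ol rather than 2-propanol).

Counting along the main chain through the –COOH group gives 8 carbons: the parent is octane.
The principal characteristic group is a carboxylic acid (terminal –COOH), named with the suffix -oic acid.
Choose the numbering such that the carboxylic acid carbon is C-1 by definition.
This places a bromo group at C-5; chloro groups at C-2 and C-7.
The substituents are ordered alphabetically, ignoring any di-/tri- multipliers.
Assembling the pieces gives 5-bromo-2,7-dichlorooctanoic acid.

5-bromo-2,7-dichlorooctanoic acid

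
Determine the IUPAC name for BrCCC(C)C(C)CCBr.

1,6-dibromo-3,4-dimethylhexane

The longest carbon chain is 6 atoms: the parent is hexane.
The molecule is symmetric, so either numbering direction gives the same locants.
With this numbering: bromo groups at C-1 and C-6; methyl groups at C-3 and C-4.
Substituent prefixes are cited in alphabetical order (multiplying prefixes like di-/tri- are ignored for ordering).
The name is 1,6-dibromo-3,4-dimethylhexane.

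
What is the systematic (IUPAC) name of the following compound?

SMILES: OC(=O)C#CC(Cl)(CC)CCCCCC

4-chloro-4-ethyldec-2-ynoic acid

The longest chain bearing the –COOH group and the multiple bond is 10 carbons long (decane).
The principal characteristic group is a carboxylic acid (terminal –COOH), named with the suffix -oic acid.
The chain contains a C≡C triple bond, so the unsaturation ending is -yne.
Number the chain so that the carboxylic acid carbon is C-1 by definition.
That gives the triple bond between C-2 and C-3; a chloro group at C-4; an ethyl group at C-4.
The substituents are ordered alphabetically, ignoring any di-/tri- multipliers.
Assembling the pieces gives 4-chloro-4-ethyldec-2-ynoic acid.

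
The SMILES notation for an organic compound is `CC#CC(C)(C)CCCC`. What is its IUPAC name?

Counting along the main chain through the multiple bond gives 8 carbons: the parent is octane.
The chain contains a C≡C triple bond, so the unsaturation ending is -yne.
Number the chain so that numbering from this end puts the triple bond at C-2 rather than C-6.
This places the triple bond between C-2 and C-3; two methyl groups at C-4.
The name is 4,4-dimethyloct-2-yne.

4,4-dimethyloct-2-yne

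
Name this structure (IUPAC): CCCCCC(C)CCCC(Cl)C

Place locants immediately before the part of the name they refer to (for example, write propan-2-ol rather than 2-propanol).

2-chloro-6-methylundecane

The longest continuous carbon chain has 11 atoms, so the parent hydride is undecane.
The numbering direction is chosen so that the substituent locant set {2,6} is lower than {6,10} at the first point of difference.
That gives a chloro group at C-2; a methyl group at C-6.
Prefixes are listed alphabetically: chloro, methyl.
The name is 2-chloro-6-methylundecane.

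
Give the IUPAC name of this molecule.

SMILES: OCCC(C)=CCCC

The longest carbon chain that includes the –OH group and the multiple bond has 7 carbons, so the parent hydride is heptane.
The highest-priority functional group is an alcohol (–OH), so the name ends in -ol.
A C=C double bond in the chain gives the infix -ene-.
Choose the numbering such that numbering from this end puts the hydroxyl group at C-1 rather than C-7.
With this numbering: the hydroxyl at C-1; the double bond between C-3 and C-4; a methyl group at C-3.
The name is 3-methylhept-3-en-1-ol.

3-methylhept-3-en-1-ol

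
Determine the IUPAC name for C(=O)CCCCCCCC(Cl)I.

9-chloro-9-iodononanal

The longest chain bearing the –CHO group is 9 carbons long (nonane).
The highest-priority functional group is an aldehyde (terminal –CHO), so the name ends in -al.
Number the chain so that the aldehyde carbon is C-1 by definition.
With this numbering: a chloro group at C-9; an iodo group at C-9.
The substituents are ordered alphabetically, ignoring any di-/tri- multipliers.
The name is 9-chloro-9-iodononanal.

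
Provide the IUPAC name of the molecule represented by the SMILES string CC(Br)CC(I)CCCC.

2-bromo-4-iodooctane

The longest carbon chain is 8 atoms: the parent is octane.
The numbering direction is chosen so that the substituent locant set {2,4} is lower than {5,7} at the first point of difference.
That gives a bromo group at C-2; an iodo group at C-4.
Prefixes are listed alphabetically: bromo, iodo.
Assembling the pieces gives 2-bromo-4-iodooctane.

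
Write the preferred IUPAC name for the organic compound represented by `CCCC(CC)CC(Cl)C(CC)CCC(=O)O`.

The longest carbon chain that includes the –COOH group has 10 carbons, so the parent hydride is decane.
The principal characteristic group is a carboxylic acid (terminal –COOH), named with the suffix -oic acid.
Number the chain so that the carboxylic acid carbon is C-1 by definition.
This places a chloro group at C-5; ethyl groups at C-4 and C-7.
The substituents are ordered alphabetically, ignoring any di-/tri- multipliers.
Putting it together: 5-chloro-4,7-diethyldecanoic acid.

5-chloro-4,7-diethyldecanoic acid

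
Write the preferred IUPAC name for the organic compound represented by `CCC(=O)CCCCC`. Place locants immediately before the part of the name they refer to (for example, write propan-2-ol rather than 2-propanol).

octan-3-one

Counting along the main chain through the carbonyl gives 8 carbons: the parent is octane.
The highest-priority functional group is a ketone (C=O on an internal carbon), so the name ends in -one.
The numbering direction is chosen so that numbering from this end puts the carbonyl group at C-3 rather than C-6.
This places the carbonyl at C-3.
Putting it together: octan-3-one.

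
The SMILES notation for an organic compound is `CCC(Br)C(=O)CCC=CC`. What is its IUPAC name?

The longest chain bearing the carbonyl and the multiple bond is 9 carbons long (nonane).
The principal characteristic group is a ketone (C=O on an internal carbon), named with the suffix -one.
The chain contains a C=C double bond, so the unsaturation ending is -ene.
Choose the numbering such that numbering from this end puts the carbonyl group at C-4 rather than C-6.
This places the carbonyl at C-4; the double bond between C-7 and C-8; a bromo group at C-3.
Assembling the pieces gives 3-bromonon-7-en-4-one.

3-bromonon-7-en-4-one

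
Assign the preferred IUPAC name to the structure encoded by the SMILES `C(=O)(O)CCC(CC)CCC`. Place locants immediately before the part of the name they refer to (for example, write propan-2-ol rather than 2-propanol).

Counting along the main chain through the –COOH group gives 7 carbons: the parent is heptane.
The principal characteristic group is a carboxylic acid (terminal –COOH), named with the suffix -oic acid.
Choose the numbering such that the carboxylic acid carbon is C-1 by definition.
With this numbering: an ethyl group at C-4.
The name is 4-ethylheptanoic acid.

4-ethylheptanoic acid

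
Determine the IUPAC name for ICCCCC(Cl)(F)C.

The longest carbon chain is 6 atoms: the parent is hexane.
Choose the numbering such that the substituent locant set {1,5,5} is lower than {2,2,6} at the first point of difference.
That gives a chloro group at C-5; a fluoro group at C-5; an iodo group at C-1.
Substituent prefixes are cited in alphabetical order (multiplying prefixes like di-/tri- are ignored for ordering).
The name is 5-chloro-5-fluoro-1-iodohexane.

5-chloro-5-fluoro-1-iodohexane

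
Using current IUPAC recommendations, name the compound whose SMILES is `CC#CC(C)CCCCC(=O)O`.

Counting along the main chain through the –COOH group and the multiple bond gives 9 carbons: the parent is nonane.
The principal characteristic group is a carboxylic acid (terminal –COOH), named with the suffix -oic acid.
The chain contains a C≡C triple bond, so the unsaturation ending is -yne.
Choose the numbering such that the carboxylic acid carbon is C-1 by definition.
This places the triple bond between C-7 and C-8; a methyl group at C-6.
Assembling the pieces gives 6-methylnon-7-ynoic acid.

6-methylnon-7-ynoic acid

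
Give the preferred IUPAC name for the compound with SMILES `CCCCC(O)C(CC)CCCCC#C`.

6-ethyldodec-11-yn-5-ol

The longest chain bearing the –OH group and the multiple bond is 12 carbons long (dodecane).
The principal characteristic group is an alcohol (–OH), named with the suffix -ol.
There is one C≡C triple bond, indicated by the ending -yne.
Number the chain so that numbering from this end puts the hydroxyl group at C-5 rather than C-8.
This places the hydroxyl at C-5; the triple bond between C-11 and C-12; an ethyl group at C-6.
Putting it together: 6-ethyldodec-11-yn-5-ol.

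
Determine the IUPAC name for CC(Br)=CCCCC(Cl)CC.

Counting along the main chain through the multiple bond gives 9 carbons: the parent is nonane.
A C=C double bond in the chain gives the infix -ene-.
Number the chain so that numbering from this end puts the double bond at C-2 rather than C-7.
This places the double bond between C-2 and C-3; a bromo group at C-2; a chloro group at C-7.
Prefixes are listed alphabetically: bromo, chloro.
Assembling the pieces gives 2-bromo-7-chloronon-2-ene.

2-bromo-7-chloronon-2-ene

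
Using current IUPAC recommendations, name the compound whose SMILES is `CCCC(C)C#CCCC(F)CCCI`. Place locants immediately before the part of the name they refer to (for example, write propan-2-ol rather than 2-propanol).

9-fluoro-12-iodo-4-methyldodec-5-yne

The longest carbon chain that includes the multiple bond has 12 carbons, so the parent hydride is dodecane.
There is one C≡C triple bond, indicated by the ending -yne.
Number the chain so that numbering from this end puts the triple bond at C-5 rather than C-7.
That gives the triple bond between C-5 and C-6; a fluoro group at C-9; an iodo group at C-12; a methyl group at C-4.
The substituents are ordered alphabetically, ignoring any di-/tri- multipliers.
The name is 9-fluoro-12-iodo-4-methyldodec-5-yne.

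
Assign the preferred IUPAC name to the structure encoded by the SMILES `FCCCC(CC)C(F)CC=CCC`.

The longest chain bearing the multiple bond is 10 carbons long (decane).
A C=C double bond in the chain gives the infix -ene-.
Number the chain so that numbering from this end puts the double bond at C-3 rather than C-7.
This places the double bond between C-3 and C-4; an ethyl group at C-7; fluoro groups at C-6 and C-10.
Substituent prefixes are cited in alphabetical order (multiplying prefixes like di-/tri- are ignored for ordering).
Assembling the pieces gives 7-ethyl-6,10-difluorodec-3-ene.

7-ethyl-6,10-difluorodec-3-ene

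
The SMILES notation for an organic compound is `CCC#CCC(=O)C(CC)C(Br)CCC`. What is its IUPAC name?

The longest chain bearing the carbonyl and the multiple bond is 11 carbons long (undecane).
A ketone (C=O on an internal carbon) is the principal characteristic group, giving the suffix -one.
The chain contains a C≡C triple bond, so the unsaturation ending is -yne.
The numbering direction is chosen so that numbering from this end puts the triple bond at C-3 rather than C-8.
This places the carbonyl at C-6; the triple bond between C-3 and C-4; a bromo group at C-8; an ethyl group at C-7.
The substituents are ordered alphabetically, ignoring any di-/tri- multipliers.
Assembling the pieces gives 8-bromo-7-ethylundec-3-yn-6-one.

8-bromo-7-ethylundec-3-yn-6-one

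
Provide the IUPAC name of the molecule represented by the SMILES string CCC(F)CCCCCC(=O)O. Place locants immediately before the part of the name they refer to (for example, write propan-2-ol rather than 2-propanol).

7-fluorononanoic acid

The longest carbon chain that includes the –COOH group has 9 carbons, so the parent hydride is nonane.
A carboxylic acid (terminal –COOH) is the principal characteristic group, giving the suffix -oic acid.
Choose the numbering such that the carboxylic acid carbon is C-1 by definition.
This places a fluoro group at C-7.
Assembling the pieces gives 7-fluorononanoic acid.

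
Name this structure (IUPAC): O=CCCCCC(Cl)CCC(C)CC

6-chloro-9-methylundecanal

The longest carbon chain that includes the –CHO group has 11 carbons, so the parent hydride is undecane.
The highest-priority functional group is an aldehyde (terminal –CHO), so the name ends in -al.
Number the chain so that the aldehyde carbon is C-1 by definition.
That gives a chloro group at C-6; a methyl group at C-9.
Prefixes are listed alphabetically: chloro, methyl.
The name is 6-chloro-9-methylundecanal.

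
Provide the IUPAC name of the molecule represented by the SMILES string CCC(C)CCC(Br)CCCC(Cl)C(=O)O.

The longest chain bearing the –COOH group is 11 carbons long (undecane).
The principal characteristic group is a carboxylic acid (terminal –COOH), named with the suffix -oic acid.
Number the chain so that the carboxylic acid carbon is C-1 by definition.
This places a bromo group at C-6; a chloro group at C-2; a methyl group at C-9.
The substituents are ordered alphabetically, ignoring any di-/tri- multipliers.
Assembling the pieces gives 6-bromo-2-chloro-9-methylundecanoic acid.

6-bromo-2-chloro-9-methylundecanoic acid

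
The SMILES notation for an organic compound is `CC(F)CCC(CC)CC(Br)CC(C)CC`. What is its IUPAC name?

7-bromo-5-ethyl-2-fluoro-9-methylundecane

The longest carbon chain is 11 atoms: the parent is undecane.
Choose the numbering such that the substituent locant set {2,5,7,9} is lower than {3,5,7,10} at the first point of difference.
That gives a bromo group at C-7; an ethyl group at C-5; a fluoro group at C-2; a methyl group at C-9.
The substituents are ordered alphabetically, ignoring any di-/tri- multipliers.
The name is 7-bromo-5-ethyl-2-fluoro-9-methylundecane.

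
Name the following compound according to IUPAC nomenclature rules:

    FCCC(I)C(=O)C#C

6-fluoro-4-iodohex-1-yn-3-one

The longest chain bearing the carbonyl and the multiple bond is 6 carbons long (hexane).
The highest-priority functional group is a ketone (C=O on an internal carbon), so the name ends in -one.
A C≡C triple bond in the chain gives the infix -yne-.
Choose the numbering such that numbering from this end puts the carbonyl group at C-3 rather than C-4.
That gives the carbonyl at C-3; the triple bond between C-1 and C-2; a fluoro group at C-6; an iodo group at C-4.
Substituent prefixes are cited in alphabetical order (multiplying prefixes like di-/tri- are ignored for ordering).
The name is 6-fluoro-4-iodohex-1-yn-3-one.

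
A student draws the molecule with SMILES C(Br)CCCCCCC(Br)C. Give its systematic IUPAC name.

1,8-dibromononane

The longest carbon chain is 9 atoms: the parent is nonane.
Number the chain so that the substituent locant set {1,8} is lower than {2,9} at the first point of difference.
That gives bromo groups at C-1 and C-8.
Assembling the pieces gives 1,8-dibromononane.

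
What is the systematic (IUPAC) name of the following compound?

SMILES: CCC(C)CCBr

The parent chain contains 5 carbons (pentane).
Choose the numbering such that the substituent locant set {1,3} is lower than {3,5} at the first point of difference.
This places a bromo group at C-1; a methyl group at C-3.
Substituent prefixes are cited in alphabetical order (multiplying prefixes like di-/tri- are ignored for ordering).
Putting it together: 1-bromo-3-methylpentane.

1-bromo-3-methylpentane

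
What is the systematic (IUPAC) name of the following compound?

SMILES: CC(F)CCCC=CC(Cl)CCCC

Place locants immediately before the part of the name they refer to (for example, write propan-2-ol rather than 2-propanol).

8-chloro-2-fluorododec-6-ene

The longest carbon chain that includes the multiple bond has 12 carbons, so the parent hydride is dodecane.
A C=C double bond in the chain gives the infix -ene-.
The numbering direction is chosen so that the substituent locant set {2,8} is lower than {5,11} at the first point of difference.
This places the double bond between C-6 and C-7; a chloro group at C-8; a fluoro group at C-2.
Substituent prefixes are cited in alphabetical order (multiplying prefixes like di-/tri- are ignored for ordering).
Assembling the pieces gives 8-chloro-2-fluorododec-6-ene.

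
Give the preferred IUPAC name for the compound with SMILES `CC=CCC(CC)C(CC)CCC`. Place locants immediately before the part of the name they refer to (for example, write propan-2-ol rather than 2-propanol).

The longest carbon chain that includes the multiple bond has 9 carbons, so the parent hydride is nonane.
There is one C=C double bond, indicated by the ending -ene.
Choose the numbering such that numbering from this end puts the double bond at C-2 rather than C-7.
This places the double bond between C-2 and C-3; ethyl groups at C-5 and C-6.
Assembling the pieces gives 5,6-diethylnon-2-ene.

5,6-diethylnon-2-ene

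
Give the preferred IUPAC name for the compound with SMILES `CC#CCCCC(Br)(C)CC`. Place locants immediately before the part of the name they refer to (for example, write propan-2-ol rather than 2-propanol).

7-bromo-7-methylnon-2-yne

Counting along the main chain through the multiple bond gives 9 carbons: the parent is nonane.
The chain contains a C≡C triple bond, so the unsaturation ending is -yne.
Choose the numbering such that numbering from this end puts the triple bond at C-2 rather than C-7.
That gives the triple bond between C-2 and C-3; a bromo group at C-7; a methyl group at C-7.
Substituent prefixes are cited in alphabetical order (multiplying prefixes like di-/tri- are ignored for ordering).
The name is 7-bromo-7-methylnon-2-yne.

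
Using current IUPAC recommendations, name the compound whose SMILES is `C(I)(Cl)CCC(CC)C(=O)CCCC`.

1-chloro-4-ethyl-1-iodononan-5-one

The longest chain bearing the carbonyl is 9 carbons long (nonane).
The principal characteristic group is a ketone (C=O on an internal carbon), named with the suffix -one.
The numbering direction is chosen so that the substituent locant set {1,1,4} is lower than {6,9,9} at the first point of difference.
With this numbering: the carbonyl at C-5; a chloro group at C-1; an ethyl group at C-4; an iodo group at C-1.
The substituents are ordered alphabetically, ignoring any di-/tri- multipliers.
Assembling the pieces gives 1-chloro-4-ethyl-1-iodononan-5-one.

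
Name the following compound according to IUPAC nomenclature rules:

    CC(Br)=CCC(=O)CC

The longest chain bearing the carbonyl and the multiple bond is 7 carbons long (heptane).
The highest-priority functional group is a ketone (C=O on an internal carbon), so the name ends in -one.
A C=C double bond in the chain gives the infix -ene-.
Choose the numbering such that numbering from this end puts the carbonyl group at C-3 rather than C-5.
That gives the carbonyl at C-3; the double bond between C-5 and C-6; a bromo group at C-6.
Assembling the pieces gives 6-bromohept-5-en-3-one.

6-bromohept-5-en-3-one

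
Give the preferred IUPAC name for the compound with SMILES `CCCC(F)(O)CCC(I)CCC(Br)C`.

Counting along the main chain through the –OH group gives 11 carbons: the parent is undecane.
An alcohol (–OH) is the principal characteristic group, giving the suffix -ol.
The numbering direction is chosen so that numbering from this end puts the hydroxyl group at C-4 rather than C-8.
With this numbering: the hydroxyl at C-4; a bromo group at C-10; a fluoro group at C-4; an iodo group at C-7.
Prefixes are listed alphabetically: bromo, fluoro, iodo.
Assembling the pieces gives 10-bromo-4-fluoro-7-iodoundecan-4-ol.

10-bromo-4-fluoro-7-iodoundecan-4-ol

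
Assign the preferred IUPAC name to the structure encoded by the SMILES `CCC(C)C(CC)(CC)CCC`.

4,4-diethyl-3-methylheptane

The parent chain contains 7 carbons (heptane).
Choose the numbering such that the substituent locant set {3,4,4} is lower than {4,4,5} at the first point of difference.
That gives two ethyl groups at C-4; a methyl group at C-3.
Prefixes are listed alphabetically: ethyl, methyl.
The name is 4,4-diethyl-3-methylheptane.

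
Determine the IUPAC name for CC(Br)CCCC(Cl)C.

The longest carbon chain is 7 atoms: the parent is heptane.
Number the chain so that the locant sets are identical either way, so the alphabetically earlier bromo substituent takes the lower locant (2 rather than 6).
This places a bromo group at C-2; a chloro group at C-6.
Prefixes are listed alphabetically: bromo, chloro.
Assembling the pieces gives 2-bromo-6-chloroheptane.

2-bromo-6-chloroheptane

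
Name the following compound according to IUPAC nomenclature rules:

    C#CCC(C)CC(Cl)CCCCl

The longest carbon chain that includes the multiple bond has 9 carbons, so the parent hydride is nonane.
There is one C≡C triple bond, indicated by the ending -yne.
Number the chain so that numbering from this end puts the triple bond at C-1 rather than C-8.
That gives the triple bond between C-1 and C-2; chloro groups at C-6 and C-9; a methyl group at C-4.
Prefixes are listed alphabetically: chloro, methyl.
The name is 6,9-dichloro-4-methylnon-1-yne.

6,9-dichloro-4-methylnon-1-yne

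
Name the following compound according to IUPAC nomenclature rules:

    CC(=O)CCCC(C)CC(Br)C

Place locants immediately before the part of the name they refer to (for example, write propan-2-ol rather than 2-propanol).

8-bromo-6-methylnonan-2-one

The longest carbon chain that includes the carbonyl has 9 carbons, so the parent hydride is nonane.
The principal characteristic group is a ketone (C=O on an internal carbon), named with the suffix -one.
Number the chain so that numbering from this end puts the carbonyl group at C-2 rather than C-8.
With this numbering: the carbonyl at C-2; a bromo group at C-8; a methyl group at C-6.
The substituents are ordered alphabetically, ignoring any di-/tri- multipliers.
Putting it together: 8-bromo-6-methylnonan-2-one.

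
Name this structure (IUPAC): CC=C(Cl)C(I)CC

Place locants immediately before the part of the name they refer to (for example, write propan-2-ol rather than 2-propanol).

Counting along the main chain through the multiple bond gives 6 carbons: the parent is hexane.
The chain contains a C=C double bond, so the unsaturation ending is -ene.
The numbering direction is chosen so that numbering from this end puts the double bond at C-2 rather than C-4.
That gives the double bond between C-2 and C-3; a chloro group at C-3; an iodo group at C-4.
The substituents are ordered alphabetically, ignoring any di-/tri- multipliers.
Assembling the pieces gives 3-chloro-4-iodohex-2-ene.

3-chloro-4-iodohex-2-ene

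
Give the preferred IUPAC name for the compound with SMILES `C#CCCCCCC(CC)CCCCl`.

11-chloro-8-ethylundec-1-yne

Counting along the main chain through the multiple bond gives 11 carbons: the parent is undecane.
There is one C≡C triple bond, indicated by the ending -yne.
Number the chain so that numbering from this end puts the triple bond at C-1 rather than C-10.
With this numbering: the triple bond between C-1 and C-2; a chloro group at C-11; an ethyl group at C-8.
Substituent prefixes are cited in alphabetical order (multiplying prefixes like di-/tri- are ignored for ordering).
The name is 11-chloro-8-ethylundec-1-yne.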